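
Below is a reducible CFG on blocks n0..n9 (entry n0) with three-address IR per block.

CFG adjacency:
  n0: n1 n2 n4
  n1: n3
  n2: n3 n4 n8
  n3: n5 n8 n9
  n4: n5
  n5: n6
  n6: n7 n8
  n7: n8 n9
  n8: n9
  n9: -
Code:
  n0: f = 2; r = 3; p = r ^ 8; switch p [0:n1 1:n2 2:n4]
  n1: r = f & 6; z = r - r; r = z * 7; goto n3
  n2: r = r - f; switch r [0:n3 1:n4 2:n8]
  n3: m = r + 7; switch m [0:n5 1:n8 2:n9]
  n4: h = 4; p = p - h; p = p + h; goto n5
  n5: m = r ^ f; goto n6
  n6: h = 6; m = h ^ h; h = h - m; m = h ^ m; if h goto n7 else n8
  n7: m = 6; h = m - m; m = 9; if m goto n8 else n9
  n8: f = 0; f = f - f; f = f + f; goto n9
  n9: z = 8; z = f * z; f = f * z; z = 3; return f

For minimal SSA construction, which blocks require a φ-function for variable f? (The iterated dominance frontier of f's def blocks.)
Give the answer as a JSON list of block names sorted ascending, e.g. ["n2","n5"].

idom tree: n1←n0 n2←n0 n3←n0 n4←n0 n5←n0 n6←n5 n7←n6 n8←n0 n9←n0
Dom∩ at merges:
  n3: preds {n1,n2}: {n0,n1} ∩ {n0,n2} = {n0}; idom=n0
  n4: preds {n0,n2}: {n0} ∩ {n0,n2} = {n0}; idom=n0
  n5: preds {n3,n4}: {n0,n3} ∩ {n0,n4} = {n0}; idom=n0
  n8: preds {n2,n3,n6,n7}: {n0,n2} ∩ {n0,n3} ∩ {n0,n5,n6} ∩ {n0,n5,n6,n7} = {n0}; idom=n0
  n9: preds {n3,n7,n8}: {n0,n3} ∩ {n0,n5,n6,n7} ∩ {n0,n8} = {n0}; idom=n0

DF walk-up:
  join n3 pred n1: n1 stop@n0
  join n3 pred n2: n2 stop@n0
  join n4 pred n0: · stop@n0
  join n4 pred n2: n2 stop@n0
  join n5 pred n3: n3 stop@n0
  join n5 pred n4: n4 stop@n0
  join n8 pred n2: n2 stop@n0
  join n8 pred n3: n3 stop@n0
  join n8 pred n6: n6→n5 stop@n0
  join n8 pred n7: n7→n6→n5 stop@n0
  join n9 pred n3: n3 stop@n0
  join n9 pred n7: n7→n6→n5 stop@n0
  join n9 pred n8: n8 stop@n0
  n0 → ∅
  n1 → {n3}
  n2 → {n3,n4,n8}
  n3 → {n5,n8,n9}
  n4 → {n5}
  n5 → {n8,n9}
  n6 → {n8,n9}
  n7 → {n8,n9}
  n8 → {n9}
  n9 → ∅

φ for f: defs {n0,n8,n9}
  DF⁺ = {n9}

Answer: ["n9"]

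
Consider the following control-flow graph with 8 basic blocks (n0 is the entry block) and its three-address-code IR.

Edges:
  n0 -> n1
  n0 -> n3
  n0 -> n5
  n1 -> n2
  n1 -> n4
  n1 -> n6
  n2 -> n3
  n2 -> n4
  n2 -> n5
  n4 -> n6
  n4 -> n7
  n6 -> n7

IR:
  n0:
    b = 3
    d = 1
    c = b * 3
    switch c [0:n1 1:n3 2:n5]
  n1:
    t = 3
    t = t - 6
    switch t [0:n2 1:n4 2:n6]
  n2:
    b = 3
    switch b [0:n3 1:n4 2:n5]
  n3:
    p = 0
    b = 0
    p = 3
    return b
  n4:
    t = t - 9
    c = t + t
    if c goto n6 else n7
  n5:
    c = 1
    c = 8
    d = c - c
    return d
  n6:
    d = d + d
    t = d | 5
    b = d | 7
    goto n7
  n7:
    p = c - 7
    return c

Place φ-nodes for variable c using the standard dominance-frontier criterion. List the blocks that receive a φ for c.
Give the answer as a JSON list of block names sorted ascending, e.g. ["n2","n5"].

Answer: ["n6", "n7"]

Derivation:
idom tree: n1←n0 n2←n1 n3←n0 n4←n1 n5←n0 n6←n1 n7←n1
Dom at joins:
  n3: preds {n0,n2}: {n0} ∩ {n0,n1,n2} = {n0}; idom=n0
  n4: preds {n1,n2}: {n0,n1} ∩ {n0,n1,n2} = {n0,n1}; idom=n1
  n5: preds {n0,n2}: {n0} ∩ {n0,n1,n2} = {n0}; idom=n0
  n6: preds {n1,n4}: {n0,n1} ∩ {n0,n1,n4} = {n0,n1}; idom=n1
  n7: preds {n4,n6}: {n0,n1,n4} ∩ {n0,n1,n6} = {n0,n1}; idom=n1

DF derivation:
  join n3 pred n0: · stop@n0
  join n3 pred n2: n2→n1 stop@n0
  join n4 pred n1: · stop@n1
  join n4 pred n2: n2 stop@n1
  join n5 pred n0: · stop@n0
  join n5 pred n2: n2→n1 stop@n0
  join n6 pred n1: · stop@n1
  join n6 pred n4: n4 stop@n1
  join n7 pred n4: n4 stop@n1
  join n7 pred n6: n6 stop@n1
  n0 → ∅
  n1 → {n3,n5}
  n2 → {n3,n4,n5}
  n3 → ∅
  n4 → {n6,n7}
  n5 → ∅
  n6 → {n7}
  n7 → ∅

φ for c: defs {n0,n4,n5}
  DF⁺ = {n6,n7}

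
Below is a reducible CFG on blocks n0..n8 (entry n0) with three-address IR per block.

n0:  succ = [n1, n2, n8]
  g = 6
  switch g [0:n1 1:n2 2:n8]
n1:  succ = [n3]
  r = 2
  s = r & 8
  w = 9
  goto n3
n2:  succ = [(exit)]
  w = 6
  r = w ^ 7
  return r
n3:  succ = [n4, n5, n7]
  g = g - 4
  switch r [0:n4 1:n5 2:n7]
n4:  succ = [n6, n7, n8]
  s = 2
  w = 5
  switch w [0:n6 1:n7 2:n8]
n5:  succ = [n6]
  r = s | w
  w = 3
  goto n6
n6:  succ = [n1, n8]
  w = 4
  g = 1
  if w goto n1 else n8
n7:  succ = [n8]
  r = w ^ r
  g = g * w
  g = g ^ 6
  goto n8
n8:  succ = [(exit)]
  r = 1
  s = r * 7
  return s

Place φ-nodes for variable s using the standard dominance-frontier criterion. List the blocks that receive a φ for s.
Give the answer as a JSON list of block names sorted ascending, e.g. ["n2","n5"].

idom tree: n1←n0 n2←n0 n3←n1 n4←n3 n5←n3 n6←n3 n7←n3 n8←n0
Join-block Dom:
  n1: preds {n0,n6}: {n0} ∩ {n0,n1,n3,n6} = {n0}; idom=n0
  n6: preds {n4,n5}: {n0,n1,n3,n4} ∩ {n0,n1,n3,n5} = {n0,n1,n3}; idom=n3
  n7: preds {n3,n4}: {n0,n1,n3} ∩ {n0,n1,n3,n4} = {n0,n1,n3}; idom=n3
  n8: preds {n0,n4,n6,n7}: {n0} ∩ {n0,n1,n3,n4} ∩ {n0,n1,n3,n6} ∩ {n0,n1,n3,n7} = {n0}; idom=n0

DF derivation:
  join n1 pred n0: · stop@n0
  join n1 pred n6: n6→n3→n1 stop@n0
  join n6 pred n4: n4 stop@n3
  join n6 pred n5: n5 stop@n3
  join n7 pred n3: · stop@n3
  join n7 pred n4: n4 stop@n3
  join n8 pred n0: · stop@n0
  join n8 pred n4: n4→n3→n1 stop@n0
  join n8 pred n6: n6→n3→n1 stop@n0
  join n8 pred n7: n7→n3→n1 stop@n0
  n0 → ∅
  n1 → {n1,n8}
  n2 → ∅
  n3 → {n1,n8}
  n4 → {n6,n7,n8}
  n5 → {n6}
  n6 → {n1,n8}
  n7 → {n8}
  n8 → ∅

φ for s: defs {n1,n4,n8}
  DF⁺ = {n1,n6,n7,n8}

Answer: ["n1", "n6", "n7", "n8"]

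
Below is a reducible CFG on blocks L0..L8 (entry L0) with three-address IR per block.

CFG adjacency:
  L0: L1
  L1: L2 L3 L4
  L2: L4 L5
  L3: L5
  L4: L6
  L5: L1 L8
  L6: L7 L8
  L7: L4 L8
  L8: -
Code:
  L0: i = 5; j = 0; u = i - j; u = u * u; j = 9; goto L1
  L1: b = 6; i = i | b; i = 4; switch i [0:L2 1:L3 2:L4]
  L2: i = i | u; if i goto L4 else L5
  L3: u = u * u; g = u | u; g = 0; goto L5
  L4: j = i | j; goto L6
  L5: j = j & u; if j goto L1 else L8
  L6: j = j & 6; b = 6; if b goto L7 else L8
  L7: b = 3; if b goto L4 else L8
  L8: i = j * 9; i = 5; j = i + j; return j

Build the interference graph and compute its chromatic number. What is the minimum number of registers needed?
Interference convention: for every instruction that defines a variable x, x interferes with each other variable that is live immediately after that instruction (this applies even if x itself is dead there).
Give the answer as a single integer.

def/use:
  L0: {i,j,u} / ∅
  L1: {b,i} / {i}
  L2: {i} / {i,u}
  L3: {g,u} / {u}
  L4: {j} / {i,j}
  L5: {j} / {j,u}
  L6: {b,j} / {j}
  L7: {b} / ∅
  L8: {i,j} / {j}

Liveness:
  live L0: ∅→{i,j,u}
  live L1: {i,j,u}→{i,j,u}
  live L2: {i,j,u}→{i,j,u}
  live L3: {i,j,u}→{i,j,u}
  live L4: {i,j}→{i,j}
  live L5: {i,j,u}→{i,j,u}
  live L6: {i,j}→{i,j}
  live L7: {i,j}→{i,j}
  live L8: {j}→∅

Interference:
  b — {i,j,u}
  g — {i,j,u}
  i — {b,g,j,u}
  j — {b,g,i,u}
  u — {b,g,i,j}

Registers:
  {b,i,j,u} pairwise interfere (4-clique) ⇒ χ ≥ 4
  4-colouring: c0={i}  c1={j}  c2={u}  c3={b,g}
  χ = 4

Answer: 4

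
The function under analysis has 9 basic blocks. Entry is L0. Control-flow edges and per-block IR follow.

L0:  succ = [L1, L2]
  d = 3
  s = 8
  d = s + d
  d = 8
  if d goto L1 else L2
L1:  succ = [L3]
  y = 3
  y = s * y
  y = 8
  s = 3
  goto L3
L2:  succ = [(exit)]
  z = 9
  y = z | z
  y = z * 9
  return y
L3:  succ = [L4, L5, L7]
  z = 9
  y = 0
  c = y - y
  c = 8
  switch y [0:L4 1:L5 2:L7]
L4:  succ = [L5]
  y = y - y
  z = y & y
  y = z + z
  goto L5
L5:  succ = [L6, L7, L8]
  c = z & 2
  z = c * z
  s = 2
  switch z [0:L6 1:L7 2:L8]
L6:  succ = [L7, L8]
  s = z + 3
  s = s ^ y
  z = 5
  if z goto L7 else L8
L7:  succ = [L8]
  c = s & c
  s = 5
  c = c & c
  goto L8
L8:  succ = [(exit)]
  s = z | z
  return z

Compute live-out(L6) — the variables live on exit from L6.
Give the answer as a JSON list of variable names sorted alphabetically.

Block summaries:
  L0: {d,s} / ∅
  L1: {s,y} / {s}
  L2: {y,z} / ∅
  L3: {c,y,z} / ∅
  L4: {y,z} / {y}
  L5: {c,s,z} / {z}
  L6: {s,z} / {y,z}
  L7: {c,s} / {c,s}
  L8: {s} / {z}

Liveness:
  L0 li=∅ lo={s}
  L1 li={s} lo={s}
  L2 li=∅ lo=∅
  L3 li={s} lo={c,s,y,z}
  L4 li={y} lo={y,z}
  L5 li={y,z} lo={c,s,y,z}
  L6 li={c,y,z} lo={c,s,z}
  L7 li={c,s,z} lo={z}
  L8 li={z} lo=∅

live-out(L6) = ["c", "s", "z"]

Answer: ["c", "s", "z"]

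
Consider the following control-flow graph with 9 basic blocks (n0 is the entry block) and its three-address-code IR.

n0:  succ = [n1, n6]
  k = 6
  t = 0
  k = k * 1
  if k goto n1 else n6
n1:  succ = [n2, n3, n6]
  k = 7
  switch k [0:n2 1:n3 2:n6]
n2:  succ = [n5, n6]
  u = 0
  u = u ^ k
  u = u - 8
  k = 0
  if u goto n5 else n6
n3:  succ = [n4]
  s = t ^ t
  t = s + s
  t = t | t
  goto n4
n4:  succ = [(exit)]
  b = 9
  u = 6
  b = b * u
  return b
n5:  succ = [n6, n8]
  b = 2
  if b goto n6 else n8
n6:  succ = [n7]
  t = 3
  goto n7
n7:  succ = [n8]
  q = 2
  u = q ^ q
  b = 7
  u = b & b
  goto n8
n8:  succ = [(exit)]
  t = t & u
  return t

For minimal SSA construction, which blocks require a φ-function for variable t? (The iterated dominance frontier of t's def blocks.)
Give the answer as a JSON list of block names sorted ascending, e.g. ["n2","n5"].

idom tree: n1←n0 n2←n1 n3←n1 n4←n3 n5←n2 n6←n0 n7←n6 n8←n0
Dom at joins:
  n6: preds {n0,n1,n2,n5}: {n0} ∩ {n0,n1} ∩ {n0,n1,n2} ∩ {n0,n1,n2,n5} = {n0}; idom=n0
  n8: preds {n5,n7}: {n0,n1,n2,n5} ∩ {n0,n6,n7} = {n0}; idom=n0

DF derivation:
  n6←n0: walk · to n0
  n6←n1: walk n1 to n0
  n6←n2: walk n2→n1 to n0
  n6←n5: walk n5→n2→n1 to n0
  n8←n5: walk n5→n2→n1 to n0
  n8←n7: walk n7→n6 to n0
  n0: DF=∅
  n1: DF={n6,n8}
  n2: DF={n6,n8}
  n3: DF=∅
  n4: DF=∅
  n5: DF={n6,n8}
  n6: DF={n8}
  n7: DF={n8}
  n8: DF=∅

φ for t: defs {n0,n3,n6,n8}
  DF⁺ = {n8}

Answer: ["n8"]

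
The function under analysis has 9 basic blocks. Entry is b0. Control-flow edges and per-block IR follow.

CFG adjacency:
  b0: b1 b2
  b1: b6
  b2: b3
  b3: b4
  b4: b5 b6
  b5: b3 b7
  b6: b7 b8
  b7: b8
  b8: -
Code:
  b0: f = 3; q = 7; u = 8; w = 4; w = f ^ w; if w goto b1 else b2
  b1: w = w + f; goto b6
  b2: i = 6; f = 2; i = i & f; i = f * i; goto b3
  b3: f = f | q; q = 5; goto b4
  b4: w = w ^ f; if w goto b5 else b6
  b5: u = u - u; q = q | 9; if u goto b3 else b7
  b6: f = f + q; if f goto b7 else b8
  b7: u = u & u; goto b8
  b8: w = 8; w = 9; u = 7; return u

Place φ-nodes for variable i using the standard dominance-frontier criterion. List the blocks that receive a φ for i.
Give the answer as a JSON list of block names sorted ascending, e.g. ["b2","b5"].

Answer: ["b6", "b7", "b8"]

Working:
idom tree: b1←b0 b2←b0 b3←b2 b4←b3 b5←b4 b6←b0 b7←b0 b8←b0
Dom∩ at merges:
  b3: preds {b2,b5}: {b0,b2} ∩ {b0,b2,b3,b4,b5} = {b0,b2}; idom=b2
  b6: preds {b1,b4}: {b0,b1} ∩ {b0,b2,b3,b4} = {b0}; idom=b0
  b7: preds {b5,b6}: {b0,b2,b3,b4,b5} ∩ {b0,b6} = {b0}; idom=b0
  b8: preds {b6,b7}: {b0,b6} ∩ {b0,b7} = {b0}; idom=b0

DF derivation:
  b3←b2: walk · to b2
  b3←b5: walk b5→b4→b3 to b2
  b6←b1: walk b1 to b0
  b6←b4: walk b4→b3→b2 to b0
  b7←b5: walk b5→b4→b3→b2 to b0
  b7←b6: walk b6 to b0
  b8←b6: walk b6 to b0
  b8←b7: walk b7 to b0
  b0: DF=∅
  b1: DF={b6}
  b2: DF={b6,b7}
  b3: DF={b3,b6,b7}
  b4: DF={b3,b6,b7}
  b5: DF={b3,b7}
  b6: DF={b7,b8}
  b7: DF={b8}
  b8: DF=∅

φ for i: defs {b2}
  DF⁺ = {b6,b7,b8}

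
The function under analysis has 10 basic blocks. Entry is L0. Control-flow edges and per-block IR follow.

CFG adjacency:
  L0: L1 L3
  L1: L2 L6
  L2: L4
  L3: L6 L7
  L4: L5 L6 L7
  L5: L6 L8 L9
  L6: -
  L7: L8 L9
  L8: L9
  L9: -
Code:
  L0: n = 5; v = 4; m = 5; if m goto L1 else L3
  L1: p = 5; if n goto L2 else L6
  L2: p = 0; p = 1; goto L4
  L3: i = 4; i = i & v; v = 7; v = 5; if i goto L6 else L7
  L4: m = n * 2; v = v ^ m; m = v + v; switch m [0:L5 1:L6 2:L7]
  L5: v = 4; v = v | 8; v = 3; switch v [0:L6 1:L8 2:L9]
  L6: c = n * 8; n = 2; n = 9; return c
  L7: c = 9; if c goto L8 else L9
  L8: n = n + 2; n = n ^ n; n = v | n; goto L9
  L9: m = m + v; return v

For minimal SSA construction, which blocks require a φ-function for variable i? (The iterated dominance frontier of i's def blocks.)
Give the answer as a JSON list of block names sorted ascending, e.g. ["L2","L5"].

Answer: ["L6", "L7", "L8", "L9"]

Analysis:
idom tree: L1←L0 L2←L1 L3←L0 L4←L2 L5←L4 L6←L0 L7←L0 L8←L0 L9←L0
Dom∩ at merges:
  L6: preds {L1,L3,L4,L5}: {L0,L1} ∩ {L0,L3} ∩ {L0,L1,L2,L4} ∩ {L0,L1,L2,L4,L5} = {L0}; idom=L0
  L7: preds {L3,L4}: {L0,L3} ∩ {L0,L1,L2,L4} = {L0}; idom=L0
  L8: preds {L5,L7}: {L0,L1,L2,L4,L5} ∩ {L0,L7} = {L0}; idom=L0
  L9: preds {L5,L7,L8}: {L0,L1,L2,L4,L5} ∩ {L0,L7} ∩ {L0,L8} = {L0}; idom=L0

DF walk-up:
  L6←L1: walk L1 to L0
  L6←L3: walk L3 to L0
  L6←L4: walk L4→L2→L1 to L0
  L6←L5: walk L5→L4→L2→L1 to L0
  L7←L3: walk L3 to L0
  L7←L4: walk L4→L2→L1 to L0
  L8←L5: walk L5→L4→L2→L1 to L0
  L8←L7: walk L7 to L0
  L9←L5: walk L5→L4→L2→L1 to L0
  L9←L7: walk L7 to L0
  L9←L8: walk L8 to L0
  L0 → ∅
  L1 → {L6,L7,L8,L9}
  L2 → {L6,L7,L8,L9}
  L3 → {L6,L7}
  L4 → {L6,L7,L8,L9}
  L5 → {L6,L8,L9}
  L6 → ∅
  L7 → {L8,L9}
  L8 → {L9}
  L9 → ∅

φ for i: defs {L3}
  DF⁺ = {L6,L7,L8,L9}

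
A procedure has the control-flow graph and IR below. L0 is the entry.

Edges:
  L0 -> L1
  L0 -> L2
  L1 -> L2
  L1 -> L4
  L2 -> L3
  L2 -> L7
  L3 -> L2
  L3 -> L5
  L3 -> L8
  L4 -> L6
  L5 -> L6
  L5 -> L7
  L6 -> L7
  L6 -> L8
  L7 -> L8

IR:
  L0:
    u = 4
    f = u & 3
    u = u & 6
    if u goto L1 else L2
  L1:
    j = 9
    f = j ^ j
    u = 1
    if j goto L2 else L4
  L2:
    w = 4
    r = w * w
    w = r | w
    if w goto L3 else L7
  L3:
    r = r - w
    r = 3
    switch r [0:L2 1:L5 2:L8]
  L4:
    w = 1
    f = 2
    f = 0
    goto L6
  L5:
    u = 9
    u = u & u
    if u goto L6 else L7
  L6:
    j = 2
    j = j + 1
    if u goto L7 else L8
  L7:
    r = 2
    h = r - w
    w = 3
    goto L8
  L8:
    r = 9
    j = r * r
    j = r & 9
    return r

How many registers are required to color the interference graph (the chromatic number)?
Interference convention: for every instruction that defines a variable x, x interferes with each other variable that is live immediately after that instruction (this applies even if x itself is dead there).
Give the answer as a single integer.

Answer: 4

Derivation:
def/use:
  L0: {f,u} / ∅
  L1: {f,j,u} / ∅
  L2: {r,w} / ∅
  L3: {r} / {r,w}
  L4: {f,w} / ∅
  L5: {u} / ∅
  L6: {j} / {u}
  L7: {h,r,w} / {w}
  L8: {j,r} / ∅

Backward fixpoint:
  live L0: ∅→∅
  live L1: ∅→{u}
  live L2: ∅→{r,w}
  live L3: {r,w}→{w}
  live L4: {u}→{u,w}
  live L5: {w}→{u,w}
  live L6: {u,w}→{w}
  live L7: {w}→∅
  live L8: ∅→∅

Interfere edges:
  f — {j,u,w}
  h — ∅
  j — {f,r,u,w}
  r — {j,w}
  u — {f,j,w}
  w — {f,j,r,u}

Registers:
  {f,j,u,w} pairwise interfere (4-clique) ⇒ χ ≥ 4
  4-colouring: r0={h,j}  r1={w}  r2={f,r}  r3={u}
  χ = 4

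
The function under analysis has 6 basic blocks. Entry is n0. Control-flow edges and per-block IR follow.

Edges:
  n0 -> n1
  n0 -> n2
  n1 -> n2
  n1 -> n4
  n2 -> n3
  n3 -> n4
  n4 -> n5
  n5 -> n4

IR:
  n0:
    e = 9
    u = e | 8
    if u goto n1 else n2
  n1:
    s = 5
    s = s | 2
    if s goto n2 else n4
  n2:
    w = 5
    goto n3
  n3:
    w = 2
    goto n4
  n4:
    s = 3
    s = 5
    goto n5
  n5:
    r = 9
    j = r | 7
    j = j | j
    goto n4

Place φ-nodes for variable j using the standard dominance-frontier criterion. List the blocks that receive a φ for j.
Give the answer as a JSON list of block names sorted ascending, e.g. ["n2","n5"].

Answer: ["n4"]

Derivation:
idom tree: n1←n0 n2←n0 n3←n2 n4←n0 n5←n4
Dom at joins:
  n2: preds {n0,n1}: {n0} ∩ {n0,n1} = {n0}; idom=n0
  n4: preds {n1,n3,n5}: {n0,n1} ∩ {n0,n2,n3} ∩ {n0,n4,n5} = {n0}; idom=n0

DF walk-up:
  n2←n0: walk · to n0
  n2←n1: walk n1 to n0
  n4←n1: walk n1 to n0
  n4←n3: walk n3→n2 to n0
  n4←n5: walk n5→n4 to n0
  DF(n0)=∅
  DF(n1)={n2,n4}
  DF(n2)={n4}
  DF(n3)={n4}
  DF(n4)={n4}
  DF(n5)={n4}

φ for j: defs {n5}
  DF⁺ = {n4}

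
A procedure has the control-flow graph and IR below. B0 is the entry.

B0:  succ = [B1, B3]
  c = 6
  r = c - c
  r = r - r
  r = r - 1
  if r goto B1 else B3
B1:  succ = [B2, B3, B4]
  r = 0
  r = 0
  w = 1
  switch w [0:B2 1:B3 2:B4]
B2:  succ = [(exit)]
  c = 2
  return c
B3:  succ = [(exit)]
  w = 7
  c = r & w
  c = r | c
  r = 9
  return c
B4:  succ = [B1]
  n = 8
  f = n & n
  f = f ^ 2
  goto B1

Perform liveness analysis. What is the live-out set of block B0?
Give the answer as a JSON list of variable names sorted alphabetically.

Answer: ["r"]

Working:
def/use:
  B0: {c,r} / ∅
  B1: {r,w} / ∅
  B2: {c} / ∅
  B3: {c,r,w} / {r}
  B4: {f,n} / ∅

Backward fixpoint:
  live B0: ∅→{r}
  live B1: ∅→{r}
  live B2: ∅→∅
  live B3: {r}→∅
  live B4: ∅→∅

live-out(B0) = ["r"]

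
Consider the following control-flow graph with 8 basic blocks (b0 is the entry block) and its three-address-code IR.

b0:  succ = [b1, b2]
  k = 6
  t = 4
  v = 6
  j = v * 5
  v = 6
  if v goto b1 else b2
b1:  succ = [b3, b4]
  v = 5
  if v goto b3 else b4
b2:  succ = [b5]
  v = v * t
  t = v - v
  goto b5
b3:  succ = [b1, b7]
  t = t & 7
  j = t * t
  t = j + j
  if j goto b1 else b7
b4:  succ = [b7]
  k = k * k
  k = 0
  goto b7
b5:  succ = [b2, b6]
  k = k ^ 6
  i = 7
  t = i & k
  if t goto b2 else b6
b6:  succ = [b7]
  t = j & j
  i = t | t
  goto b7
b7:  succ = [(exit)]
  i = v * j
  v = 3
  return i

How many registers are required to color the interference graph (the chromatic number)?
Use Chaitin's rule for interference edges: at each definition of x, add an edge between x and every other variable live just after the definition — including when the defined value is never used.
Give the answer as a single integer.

Block summaries:
  b0: {j,k,t,v} / ∅
  b1: {v} / ∅
  b2: {t,v} / {t,v}
  b3: {j,t} / {t}
  b4: {k} / {k}
  b5: {i,k,t} / {k}
  b6: {i,t} / {j}
  b7: {i,v} / {j,v}

Live sets:
  live b0: ∅→{j,k,t,v}
  live b1: {j,k,t}→{j,k,t,v}
  live b2: {j,k,t,v}→{j,k,v}
  live b3: {k,t,v}→{j,k,t,v}
  live b4: {j,k,v}→{j,v}
  live b5: {j,k,v}→{j,k,t,v}
  live b6: {j,v}→{j,v}
  live b7: {j,v}→∅

Interfere edges:
  i: {j,k,v}
  j: {i,k,t,v}
  k: {i,j,t,v}
  t: {j,k,v}
  v: {i,j,k,t}

Colouring:
  {i,j,k,v} pairwise interfere (4-clique) ⇒ χ ≥ 4
  assign i→r3 j→r0 k→r1 t→r3 v→r2 — no edge inside a register ⇒ χ ≤ 4
  χ = 4

Answer: 4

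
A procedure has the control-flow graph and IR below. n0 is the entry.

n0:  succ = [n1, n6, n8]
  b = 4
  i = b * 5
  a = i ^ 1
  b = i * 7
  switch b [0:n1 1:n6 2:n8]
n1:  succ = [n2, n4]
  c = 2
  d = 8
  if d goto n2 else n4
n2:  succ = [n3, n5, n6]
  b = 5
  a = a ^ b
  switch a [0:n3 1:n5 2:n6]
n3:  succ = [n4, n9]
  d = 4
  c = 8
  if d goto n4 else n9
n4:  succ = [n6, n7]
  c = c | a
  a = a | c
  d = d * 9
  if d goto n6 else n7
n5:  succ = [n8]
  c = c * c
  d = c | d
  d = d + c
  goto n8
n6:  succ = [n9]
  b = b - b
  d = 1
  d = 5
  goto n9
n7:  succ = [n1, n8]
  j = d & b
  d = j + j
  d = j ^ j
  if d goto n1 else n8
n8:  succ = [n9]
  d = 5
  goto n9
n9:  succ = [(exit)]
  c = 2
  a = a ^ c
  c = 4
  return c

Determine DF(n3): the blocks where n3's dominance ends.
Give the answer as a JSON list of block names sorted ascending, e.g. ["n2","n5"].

idom tree: n1←n0 n2←n1 n3←n2 n4←n1 n5←n2 n6←n0 n7←n4 n8←n0 n9←n0
Dom∩ at merges:
  n1: preds {n0,n7}: {n0} ∩ {n0,n1,n4,n7} = {n0}; idom=n0
  n4: preds {n1,n3}: {n0,n1} ∩ {n0,n1,n2,n3} = {n0,n1}; idom=n1
  n6: preds {n0,n2,n4}: {n0} ∩ {n0,n1,n2} ∩ {n0,n1,n4} = {n0}; idom=n0
  n8: preds {n0,n5,n7}: {n0} ∩ {n0,n1,n2,n5} ∩ {n0,n1,n4,n7} = {n0}; idom=n0
  n9: preds {n3,n6,n8}: {n0,n1,n2,n3} ∩ {n0,n6} ∩ {n0,n8} = {n0}; idom=n0

DF walk-up:
  n1←n0: walk · to n0
  n1←n7: walk n7→n4→n1 to n0
  n4←n1: walk · to n1
  n4←n3: walk n3→n2 to n1
  n6←n0: walk · to n0
  n6←n2: walk n2→n1 to n0
  n6←n4: walk n4→n1 to n0
  n8←n0: walk · to n0
  n8←n5: walk n5→n2→n1 to n0
  n8←n7: walk n7→n4→n1 to n0
  n9←n3: walk n3→n2→n1 to n0
  n9←n6: walk n6 to n0
  n9←n8: walk n8 to n0
  DF(n0)=∅
  DF(n1)={n1,n6,n8,n9}
  DF(n2)={n4,n6,n8,n9}
  DF(n3)={n4,n9}
  DF(n4)={n1,n6,n8}
  DF(n5)={n8}
  DF(n6)={n9}
  DF(n7)={n1,n8}
  DF(n8)={n9}
  DF(n9)=∅

DF(n3) = ["n4", "n9"]

Answer: ["n4", "n9"]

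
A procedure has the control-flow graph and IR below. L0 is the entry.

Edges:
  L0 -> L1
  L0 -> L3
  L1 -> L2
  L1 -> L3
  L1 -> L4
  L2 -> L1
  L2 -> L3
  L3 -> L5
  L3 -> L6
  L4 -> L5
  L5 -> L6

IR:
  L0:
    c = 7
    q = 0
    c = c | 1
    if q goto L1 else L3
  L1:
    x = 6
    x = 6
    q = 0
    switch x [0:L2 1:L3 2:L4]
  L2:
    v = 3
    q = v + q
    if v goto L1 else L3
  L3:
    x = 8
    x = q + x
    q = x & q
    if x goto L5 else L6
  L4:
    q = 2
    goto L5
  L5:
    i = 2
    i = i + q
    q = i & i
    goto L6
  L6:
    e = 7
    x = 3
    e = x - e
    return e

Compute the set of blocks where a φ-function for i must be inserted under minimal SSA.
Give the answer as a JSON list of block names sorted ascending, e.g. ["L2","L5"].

idom tree: L1←L0 L2←L1 L3←L0 L4←L1 L5←L0 L6←L0
Dom∩ at merges:
  L1: preds {L0,L2}: {L0} ∩ {L0,L1,L2} = {L0}; idom=L0
  L3: preds {L0,L1,L2}: {L0} ∩ {L0,L1} ∩ {L0,L1,L2} = {L0}; idom=L0
  L5: preds {L3,L4}: {L0,L3} ∩ {L0,L1,L4} = {L0}; idom=L0
  L6: preds {L3,L5}: {L0,L3} ∩ {L0,L5} = {L0}; idom=L0

DF derivation:
  join L1 pred L0: · stop@L0
  join L1 pred L2: L2→L1 stop@L0
  join L3 pred L0: · stop@L0
  join L3 pred L1: L1 stop@L0
  join L3 pred L2: L2→L1 stop@L0
  join L5 pred L3: L3 stop@L0
  join L5 pred L4: L4→L1 stop@L0
  join L6 pred L3: L3 stop@L0
  join L6 pred L5: L5 stop@L0
  L0 → ∅
  L1 → {L1,L3,L5}
  L2 → {L1,L3}
  L3 → {L5,L6}
  L4 → {L5}
  L5 → {L6}
  L6 → ∅

φ for i: defs {L5}
  DF⁺ = {L6}

Answer: ["L6"]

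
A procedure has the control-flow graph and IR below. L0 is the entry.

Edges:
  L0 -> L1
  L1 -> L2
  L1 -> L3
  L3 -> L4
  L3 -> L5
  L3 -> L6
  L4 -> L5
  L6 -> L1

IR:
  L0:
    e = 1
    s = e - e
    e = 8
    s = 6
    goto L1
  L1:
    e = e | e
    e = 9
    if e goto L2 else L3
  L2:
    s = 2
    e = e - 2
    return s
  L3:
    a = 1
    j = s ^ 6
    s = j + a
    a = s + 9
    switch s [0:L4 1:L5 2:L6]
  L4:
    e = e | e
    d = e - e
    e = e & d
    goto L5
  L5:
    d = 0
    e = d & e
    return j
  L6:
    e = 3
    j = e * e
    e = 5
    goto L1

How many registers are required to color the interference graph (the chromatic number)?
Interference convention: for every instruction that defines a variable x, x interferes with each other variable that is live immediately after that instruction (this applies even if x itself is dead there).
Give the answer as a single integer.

Per-block:
  L0 def {e,s} use ∅
  L1 def {e} use {e}
  L2 def {e,s} use {e}
  L3 def {a,j,s} use {s}
  L4 def {d,e} use {e}
  L5 def {d,e} use {e,j}
  L6 def {e,j} use ∅

Liveness:
  L0 li=∅ lo={e,s}
  L1 li={e,s} lo={e,s}
  L2 li={e} lo=∅
  L3 li={e,s} lo={e,j,s}
  L4 li={e,j} lo={e,j}
  L5 li={e,j} lo=∅
  L6 li={s} lo={e,s}

Interference:
  a — {e,j,s}
  d — {e,j}
  e — {a,d,j,s}
  j — {a,d,e,s}
  s — {a,e,j}

Registers:
  {a,e,j,s} pairwise interfere (4-clique) ⇒ χ ≥ 4
  4-colouring: c0={e}  c1={j}  c2={a,d}  c3={s}
  χ = 4

Answer: 4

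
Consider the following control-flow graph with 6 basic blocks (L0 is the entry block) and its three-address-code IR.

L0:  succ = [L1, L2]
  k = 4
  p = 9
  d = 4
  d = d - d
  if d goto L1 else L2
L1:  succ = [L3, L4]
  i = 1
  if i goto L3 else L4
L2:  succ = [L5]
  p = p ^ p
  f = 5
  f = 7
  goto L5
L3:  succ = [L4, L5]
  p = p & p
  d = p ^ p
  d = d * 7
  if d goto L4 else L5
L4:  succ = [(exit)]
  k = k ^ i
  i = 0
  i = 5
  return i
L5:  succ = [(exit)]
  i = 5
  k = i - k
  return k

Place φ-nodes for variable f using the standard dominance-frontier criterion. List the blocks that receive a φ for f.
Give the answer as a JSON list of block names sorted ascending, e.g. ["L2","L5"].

idom tree: L1←L0 L2←L0 L3←L1 L4←L1 L5←L0
Dom at joins:
  L4: preds {L1,L3}: {L0,L1} ∩ {L0,L1,L3} = {L0,L1}; idom=L1
  L5: preds {L2,L3}: {L0,L2} ∩ {L0,L1,L3} = {L0}; idom=L0

DF walk-up:
  join L4 pred L1: · stop@L1
  join L4 pred L3: L3 stop@L1
  join L5 pred L2: L2 stop@L0
  join L5 pred L3: L3→L1 stop@L0
  L0 → ∅
  L1 → {L5}
  L2 → {L5}
  L3 → {L4,L5}
  L4 → ∅
  L5 → ∅

φ for f: defs {L2}
  DF⁺ = {L5}

Answer: ["L5"]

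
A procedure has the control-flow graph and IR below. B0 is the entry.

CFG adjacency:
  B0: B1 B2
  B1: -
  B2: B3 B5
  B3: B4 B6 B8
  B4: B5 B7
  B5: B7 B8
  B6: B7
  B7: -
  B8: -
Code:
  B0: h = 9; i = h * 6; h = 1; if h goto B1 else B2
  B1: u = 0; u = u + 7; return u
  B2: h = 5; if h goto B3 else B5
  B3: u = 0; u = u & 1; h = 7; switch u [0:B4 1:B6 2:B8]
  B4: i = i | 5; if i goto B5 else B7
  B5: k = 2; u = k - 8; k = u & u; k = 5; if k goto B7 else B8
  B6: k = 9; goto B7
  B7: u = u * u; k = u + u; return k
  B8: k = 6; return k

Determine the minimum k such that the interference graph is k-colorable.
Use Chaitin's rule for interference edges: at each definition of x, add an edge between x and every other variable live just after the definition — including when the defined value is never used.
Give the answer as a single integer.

Answer: 3

Analysis:
def/use:
  B0: def={h,i} ue=∅
  B1: def={u} ue=∅
  B2: def={h} ue=∅
  B3: def={h,u} ue=∅
  B4: def={i} ue={i}
  B5: def={k,u} ue=∅
  B6: def={k} ue=∅
  B7: def={k,u} ue={u}
  B8: def={k} ue=∅

Live sets:
  B0 li=∅ lo={i}
  B1 li=∅ lo=∅
  B2 li={i} lo={i}
  B3 li={i} lo={i,u}
  B4 li={i,u} lo={u}
  B5 li=∅ lo={u}
  B6 li={u} lo={u}
  B7 li={u} lo=∅
  B8 li=∅ lo=∅

Interference:
  h: {i,u}
  i: {h,u}
  k: {u}
  u: {h,i,k}

Registers:
  lower bound: {h,i,u} mutually conflict ⇒ χ ≥ 3
  3-colouring: R0={u}  R1={h,k}  R2={i}
  χ = 3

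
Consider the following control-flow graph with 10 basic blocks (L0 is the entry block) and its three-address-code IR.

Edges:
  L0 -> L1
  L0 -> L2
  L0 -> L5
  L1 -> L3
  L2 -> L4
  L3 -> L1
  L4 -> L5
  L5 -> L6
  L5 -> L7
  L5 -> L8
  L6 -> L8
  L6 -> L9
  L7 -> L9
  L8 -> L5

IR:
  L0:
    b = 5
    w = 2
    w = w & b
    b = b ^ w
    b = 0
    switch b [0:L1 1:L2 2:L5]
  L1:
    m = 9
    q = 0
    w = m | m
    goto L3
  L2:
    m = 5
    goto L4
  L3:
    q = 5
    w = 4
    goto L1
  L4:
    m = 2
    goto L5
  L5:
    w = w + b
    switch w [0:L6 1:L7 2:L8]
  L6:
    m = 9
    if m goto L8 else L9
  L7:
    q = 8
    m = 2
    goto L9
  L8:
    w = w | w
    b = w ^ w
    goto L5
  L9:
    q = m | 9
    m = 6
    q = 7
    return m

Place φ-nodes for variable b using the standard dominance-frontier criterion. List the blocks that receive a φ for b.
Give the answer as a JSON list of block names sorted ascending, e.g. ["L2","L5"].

Answer: ["L5"]

Working:
idom tree: L1←L0 L2←L0 L3←L1 L4←L2 L5←L0 L6←L5 L7←L5 L8←L5 L9←L5
Join-block Dom:
  L1: preds {L0,L3}: {L0} ∩ {L0,L1,L3} = {L0}; idom=L0
  L5: preds {L0,L4,L8}: {L0} ∩ {L0,L2,L4} ∩ {L0,L5,L8} = {L0}; idom=L0
  L8: preds {L5,L6}: {L0,L5} ∩ {L0,L5,L6} = {L0,L5}; idom=L5
  L9: preds {L6,L7}: {L0,L5,L6} ∩ {L0,L5,L7} = {L0,L5}; idom=L5

Frontier:
  L1←L0: walk · to L0
  L1←L3: walk L3→L1 to L0
  L5←L0: walk · to L0
  L5←L4: walk L4→L2 to L0
  L5←L8: walk L8→L5 to L0
  L8←L5: walk · to L5
  L8←L6: walk L6 to L5
  L9←L6: walk L6 to L5
  L9←L7: walk L7 to L5
  DF(L0)=∅
  DF(L1)={L1}
  DF(L2)={L5}
  DF(L3)={L1}
  DF(L4)={L5}
  DF(L5)={L5}
  DF(L6)={L8,L9}
  DF(L7)={L9}
  DF(L8)={L5}
  DF(L9)=∅

φ for b: defs {L0,L8}
  DF⁺ = {L5}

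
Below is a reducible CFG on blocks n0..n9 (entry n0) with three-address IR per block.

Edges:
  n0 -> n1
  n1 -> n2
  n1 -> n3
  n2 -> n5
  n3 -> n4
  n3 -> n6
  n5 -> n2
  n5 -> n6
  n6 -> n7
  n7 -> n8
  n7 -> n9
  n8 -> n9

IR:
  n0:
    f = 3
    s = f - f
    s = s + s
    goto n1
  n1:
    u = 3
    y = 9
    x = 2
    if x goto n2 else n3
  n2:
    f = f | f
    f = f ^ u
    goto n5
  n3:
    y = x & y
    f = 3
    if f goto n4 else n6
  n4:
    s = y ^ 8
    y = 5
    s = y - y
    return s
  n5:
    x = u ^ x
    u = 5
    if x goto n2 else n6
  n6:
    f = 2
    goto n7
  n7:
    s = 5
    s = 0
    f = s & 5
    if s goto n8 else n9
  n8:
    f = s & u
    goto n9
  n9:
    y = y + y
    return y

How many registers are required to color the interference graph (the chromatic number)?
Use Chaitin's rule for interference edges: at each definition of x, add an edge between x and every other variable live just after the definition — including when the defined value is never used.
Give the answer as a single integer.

Per-block:
  n0 def {f,s} use ∅
  n1 def {u,x,y} use ∅
  n2 def {f} use {f,u}
  n3 def {f,y} use {x,y}
  n4 def {s,y} use {y}
  n5 def {u,x} use {u,x}
  n6 def {f} use ∅
  n7 def {f,s} use ∅
  n8 def {f} use {s,u}
  n9 def {y} use {y}

Live sets:
  live n0: ∅→{f}
  live n1: {f}→{f,u,x,y}
  live n2: {f,u,x,y}→{f,u,x,y}
  live n3: {u,x,y}→{u,y}
  live n4: {y}→∅
  live n5: {f,u,x,y}→{f,u,x,y}
  live n6: {u,y}→{u,y}
  live n7: {u,y}→{s,u,y}
  live n8: {s,u,y}→{y}
  live n9: {y}→∅

Conflict graph:
  f — {s,u,x,y}
  s — {f,u,y}
  u — {f,s,x,y}
  x — {f,u,y}
  y — {f,s,u,x}

Registers:
  lower bound: {f,s,u,y} mutually conflict ⇒ χ ≥ 4
  4-colouring: r0={f}  r1={u}  r2={y}  r3={s,x}
  χ = 4

Answer: 4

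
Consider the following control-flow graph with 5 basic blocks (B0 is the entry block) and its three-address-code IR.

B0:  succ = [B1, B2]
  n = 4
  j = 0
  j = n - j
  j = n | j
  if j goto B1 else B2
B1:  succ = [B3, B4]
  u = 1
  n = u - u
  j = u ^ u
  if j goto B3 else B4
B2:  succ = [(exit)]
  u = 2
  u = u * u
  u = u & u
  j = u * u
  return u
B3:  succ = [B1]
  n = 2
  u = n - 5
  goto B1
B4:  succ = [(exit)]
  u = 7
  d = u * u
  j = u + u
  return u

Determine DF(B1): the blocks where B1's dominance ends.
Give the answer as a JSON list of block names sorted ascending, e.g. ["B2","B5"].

Answer: ["B1"]

Derivation:
idom tree: B1←B0 B2←B0 B3←B1 B4←B1
Dom at joins:
  B1: preds {B0,B3}: {B0} ∩ {B0,B1,B3} = {B0}; idom=B0

Frontier:
  B1←B0: walk · to B0
  B1←B3: walk B3→B1 to B0
  B0: DF=∅
  B1: DF={B1}
  B2: DF=∅
  B3: DF={B1}
  B4: DF=∅

DF(B1) = ["B1"]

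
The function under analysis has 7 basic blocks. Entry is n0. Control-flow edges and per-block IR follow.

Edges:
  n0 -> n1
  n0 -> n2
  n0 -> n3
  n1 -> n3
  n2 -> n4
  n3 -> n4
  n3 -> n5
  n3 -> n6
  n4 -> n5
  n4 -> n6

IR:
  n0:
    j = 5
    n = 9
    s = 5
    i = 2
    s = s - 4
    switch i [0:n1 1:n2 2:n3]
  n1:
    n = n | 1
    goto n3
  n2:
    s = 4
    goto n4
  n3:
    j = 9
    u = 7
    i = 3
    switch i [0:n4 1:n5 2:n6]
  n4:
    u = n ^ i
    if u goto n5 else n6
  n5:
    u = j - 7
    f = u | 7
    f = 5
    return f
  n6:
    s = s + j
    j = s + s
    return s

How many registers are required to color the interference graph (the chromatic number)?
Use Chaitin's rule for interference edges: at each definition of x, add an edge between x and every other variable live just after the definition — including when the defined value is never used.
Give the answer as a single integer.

Answer: 4

Analysis:
def/use:
  n0 def {i,j,n,s} use ∅
  n1 def {n} use {n}
  n2 def {s} use ∅
  n3 def {i,j,u} use ∅
  n4 def {u} use {i,n}
  n5 def {f,u} use {j}
  n6 def {j,s} use {j,s}

Live sets:
  n0: in=∅ out={i,j,n,s}
  n1: in={n,s} out={n,s}
  n2: in={i,j,n} out={i,j,n,s}
  n3: in={n,s} out={i,j,n,s}
  n4: in={i,j,n,s} out={j,s}
  n5: in={j} out=∅
  n6: in={j,s} out=∅

Interference:
  f: ∅
  i: {j,n,s}
  j: {i,n,s,u}
  n: {i,j,s,u}
  s: {i,j,n,u}
  u: {j,n,s}

Colouring:
  {i,j,n,s} pairwise interfere (4-clique) ⇒ χ ≥ 4
  4-colouring: c0={f,j}  c1={n}  c2={s}  c3={i,u}
  χ = 4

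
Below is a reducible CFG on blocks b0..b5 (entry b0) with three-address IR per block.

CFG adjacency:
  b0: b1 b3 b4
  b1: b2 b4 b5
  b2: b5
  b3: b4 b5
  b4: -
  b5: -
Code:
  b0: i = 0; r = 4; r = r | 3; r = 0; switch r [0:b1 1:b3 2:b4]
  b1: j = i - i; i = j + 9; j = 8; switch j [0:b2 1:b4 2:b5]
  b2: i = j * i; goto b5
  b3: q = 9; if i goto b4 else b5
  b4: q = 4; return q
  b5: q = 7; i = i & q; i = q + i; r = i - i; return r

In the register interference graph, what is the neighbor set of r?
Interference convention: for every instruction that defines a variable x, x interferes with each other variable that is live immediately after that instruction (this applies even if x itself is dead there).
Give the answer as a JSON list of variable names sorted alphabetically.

Answer: ["i"]

Derivation:
Per-block:
  b0 def {i,r} use ∅
  b1 def {i,j} use {i}
  b2 def {i} use {i,j}
  b3 def {q} use {i}
  b4 def {q} use ∅
  b5 def {i,q,r} use {i}

Liveness:
  b0: in=∅ out={i}
  b1: in={i} out={i,j}
  b2: in={i,j} out={i}
  b3: in={i} out={i}
  b4: in=∅ out=∅
  b5: in={i} out=∅

Conflict graph:
  i: {j,q,r}
  j: {i}
  q: {i}
  r: {i}

N(r) = ["i"]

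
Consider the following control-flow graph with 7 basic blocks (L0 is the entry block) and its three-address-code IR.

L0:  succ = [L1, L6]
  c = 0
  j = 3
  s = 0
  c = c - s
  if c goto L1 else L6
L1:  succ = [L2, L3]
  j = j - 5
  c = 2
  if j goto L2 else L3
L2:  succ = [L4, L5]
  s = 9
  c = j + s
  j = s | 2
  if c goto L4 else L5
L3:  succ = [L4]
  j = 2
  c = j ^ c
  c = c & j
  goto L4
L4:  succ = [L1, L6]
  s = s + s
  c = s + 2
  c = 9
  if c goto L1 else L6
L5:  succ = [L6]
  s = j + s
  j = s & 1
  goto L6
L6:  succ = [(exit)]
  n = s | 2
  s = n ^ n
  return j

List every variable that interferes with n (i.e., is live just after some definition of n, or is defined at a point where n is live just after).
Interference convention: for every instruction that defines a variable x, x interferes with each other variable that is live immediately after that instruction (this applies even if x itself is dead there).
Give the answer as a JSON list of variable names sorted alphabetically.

def/use:
  L0 def {c,j,s} use ∅
  L1 def {c,j} use {j}
  L2 def {c,j,s} use {j}
  L3 def {c,j} use {c}
  L4 def {c,s} use {s}
  L5 def {j,s} use {j,s}
  L6 def {n,s} use {j,s}

Live sets:
  live L0: ∅→{j,s}
  live L1: {j,s}→{c,j,s}
  live L2: {j}→{j,s}
  live L3: {c,s}→{j,s}
  live L4: {j,s}→{j,s}
  live L5: {j,s}→{j,s}
  live L6: {j,s}→∅

Interfere edges:
  c: {j,s}
  j: {c,n,s}
  n: {j}
  s: {c,j}

N(n) = ["j"]

Answer: ["j"]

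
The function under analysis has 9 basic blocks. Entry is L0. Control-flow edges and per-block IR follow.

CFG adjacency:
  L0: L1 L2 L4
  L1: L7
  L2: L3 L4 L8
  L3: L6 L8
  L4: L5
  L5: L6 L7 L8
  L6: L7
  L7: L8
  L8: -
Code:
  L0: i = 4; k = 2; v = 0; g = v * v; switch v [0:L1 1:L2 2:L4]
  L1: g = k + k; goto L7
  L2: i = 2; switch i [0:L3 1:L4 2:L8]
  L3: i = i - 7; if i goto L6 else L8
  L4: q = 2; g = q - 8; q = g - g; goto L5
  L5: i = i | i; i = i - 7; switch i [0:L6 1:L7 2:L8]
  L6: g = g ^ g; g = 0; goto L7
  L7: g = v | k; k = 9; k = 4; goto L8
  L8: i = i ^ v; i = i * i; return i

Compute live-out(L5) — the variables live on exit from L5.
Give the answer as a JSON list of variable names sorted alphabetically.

Block summaries:
  L0: {g,i,k,v} / ∅
  L1: {g} / {k}
  L2: {i} / ∅
  L3: {i} / {i}
  L4: {g,q} / ∅
  L5: {i} / {i}
  L6: {g} / {g}
  L7: {g,k} / {k,v}
  L8: {i} / {i,v}

Backward fixpoint:
  L0 li=∅ lo={g,i,k,v}
  L1 li={i,k,v} lo={i,k,v}
  L2 li={g,k,v} lo={g,i,k,v}
  L3 li={g,i,k,v} lo={g,i,k,v}
  L4 li={i,k,v} lo={g,i,k,v}
  L5 li={g,i,k,v} lo={g,i,k,v}
  L6 li={g,i,k,v} lo={i,k,v}
  L7 li={i,k,v} lo={i,v}
  L8 li={i,v} lo=∅

live-out(L5) = ["g", "i", "k", "v"]

Answer: ["g", "i", "k", "v"]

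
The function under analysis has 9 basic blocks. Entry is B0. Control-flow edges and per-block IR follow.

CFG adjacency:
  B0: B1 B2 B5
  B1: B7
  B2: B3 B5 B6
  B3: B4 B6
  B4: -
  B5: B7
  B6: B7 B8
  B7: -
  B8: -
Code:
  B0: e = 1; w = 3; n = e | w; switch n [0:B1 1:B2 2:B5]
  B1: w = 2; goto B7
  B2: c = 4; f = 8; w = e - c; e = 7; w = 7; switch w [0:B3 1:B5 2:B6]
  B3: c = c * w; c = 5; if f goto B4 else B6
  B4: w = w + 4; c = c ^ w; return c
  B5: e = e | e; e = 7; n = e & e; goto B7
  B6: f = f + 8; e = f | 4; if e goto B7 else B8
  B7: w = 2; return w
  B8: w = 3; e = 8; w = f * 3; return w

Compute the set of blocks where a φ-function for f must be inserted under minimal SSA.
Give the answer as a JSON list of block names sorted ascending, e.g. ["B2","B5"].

idom tree: B1←B0 B2←B0 B3←B2 B4←B3 B5←B0 B6←B2 B7←B0 B8←B6
Dom∩ at merges:
  B5: preds {B0,B2}: {B0} ∩ {B0,B2} = {B0}; idom=B0
  B6: preds {B2,B3}: {B0,B2} ∩ {B0,B2,B3} = {B0,B2}; idom=B2
  B7: preds {B1,B5,B6}: {B0,B1} ∩ {B0,B5} ∩ {B0,B2,B6} = {B0}; idom=B0

DF derivation:
  join B5 pred B0: · stop@B0
  join B5 pred B2: B2 stop@B0
  join B6 pred B2: · stop@B2
  join B6 pred B3: B3 stop@B2
  join B7 pred B1: B1 stop@B0
  join B7 pred B5: B5 stop@B0
  join B7 pred B6: B6→B2 stop@B0
  B0 → ∅
  B1 → {B7}
  B2 → {B5,B7}
  B3 → {B6}
  B4 → ∅
  B5 → {B7}
  B6 → {B7}
  B7 → ∅
  B8 → ∅

φ for f: defs {B2,B6}
  DF⁺ = {B5,B7}

Answer: ["B5", "B7"]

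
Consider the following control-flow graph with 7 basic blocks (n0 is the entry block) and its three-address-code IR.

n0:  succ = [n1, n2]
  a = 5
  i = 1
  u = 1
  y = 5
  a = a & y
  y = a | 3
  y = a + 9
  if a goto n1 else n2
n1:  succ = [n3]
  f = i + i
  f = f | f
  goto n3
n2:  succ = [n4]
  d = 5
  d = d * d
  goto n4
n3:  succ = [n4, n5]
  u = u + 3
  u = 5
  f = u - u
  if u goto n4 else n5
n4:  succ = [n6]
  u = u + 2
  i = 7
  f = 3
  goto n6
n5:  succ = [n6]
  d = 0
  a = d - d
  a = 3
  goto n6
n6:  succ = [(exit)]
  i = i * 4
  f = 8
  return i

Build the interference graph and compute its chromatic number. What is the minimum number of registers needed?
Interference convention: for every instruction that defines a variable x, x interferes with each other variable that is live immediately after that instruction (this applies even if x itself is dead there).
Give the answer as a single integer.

Answer: 4

Analysis:
Block summaries:
  n0 def {a,i,u,y} use ∅
  n1 def {f} use {i}
  n2 def {d} use ∅
  n3 def {f,u} use {u}
  n4 def {f,i,u} use {u}
  n5 def {a,d} use ∅
  n6 def {f,i} use {i}

Backward fixpoint:
  live n0: ∅→{i,u}
  live n1: {i,u}→{i,u}
  live n2: {u}→{u}
  live n3: {i,u}→{i,u}
  live n4: {u}→{i}
  live n5: {i}→{i}
  live n6: {i}→∅

Conflict graph:
  a: {i,u,y}
  d: {i,u}
  f: {i,u}
  i: {a,d,f,u,y}
  u: {a,d,f,i,y}
  y: {a,i,u}

Colouring:
  clique {a,i,u,y} ⇒ need ≥ 4
  4-colouring: r0={i}  r1={u}  r2={a,d,f}  r3={y}
  χ = 4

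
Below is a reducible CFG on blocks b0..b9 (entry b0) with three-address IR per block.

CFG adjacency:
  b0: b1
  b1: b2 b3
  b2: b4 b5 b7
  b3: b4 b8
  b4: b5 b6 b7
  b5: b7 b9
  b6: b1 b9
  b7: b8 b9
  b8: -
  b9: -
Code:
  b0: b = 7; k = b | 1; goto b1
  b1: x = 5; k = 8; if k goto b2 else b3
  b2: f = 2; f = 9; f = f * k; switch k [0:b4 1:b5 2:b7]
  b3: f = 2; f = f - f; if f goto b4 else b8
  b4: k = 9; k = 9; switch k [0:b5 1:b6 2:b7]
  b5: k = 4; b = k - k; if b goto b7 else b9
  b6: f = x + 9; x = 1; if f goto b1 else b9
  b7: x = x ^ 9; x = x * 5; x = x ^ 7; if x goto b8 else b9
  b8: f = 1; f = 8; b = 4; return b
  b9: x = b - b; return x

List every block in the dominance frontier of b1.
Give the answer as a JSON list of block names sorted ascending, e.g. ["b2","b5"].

idom tree: b1←b0 b2←b1 b3←b1 b4←b1 b5←b1 b6←b4 b7←b1 b8←b1 b9←b1
Join-block Dom:
  b1: preds {b0,b6}: {b0} ∩ {b0,b1,b4,b6} = {b0}; idom=b0
  b4: preds {b2,b3}: {b0,b1,b2} ∩ {b0,b1,b3} = {b0,b1}; idom=b1
  b5: preds {b2,b4}: {b0,b1,b2} ∩ {b0,b1,b4} = {b0,b1}; idom=b1
  b7: preds {b2,b4,b5}: {b0,b1,b2} ∩ {b0,b1,b4} ∩ {b0,b1,b5} = {b0,b1}; idom=b1
  b8: preds {b3,b7}: {b0,b1,b3} ∩ {b0,b1,b7} = {b0,b1}; idom=b1
  b9: preds {b5,b6,b7}: {b0,b1,b5} ∩ {b0,b1,b4,b6} ∩ {b0,b1,b7} = {b0,b1}; idom=b1

DF walk-up:
  b1←b0: walk · to b0
  b1←b6: walk b6→b4→b1 to b0
  b4←b2: walk b2 to b1
  b4←b3: walk b3 to b1
  b5←b2: walk b2 to b1
  b5←b4: walk b4 to b1
  b7←b2: walk b2 to b1
  b7←b4: walk b4 to b1
  b7←b5: walk b5 to b1
  b8←b3: walk b3 to b1
  b8←b7: walk b7 to b1
  b9←b5: walk b5 to b1
  b9←b6: walk b6→b4 to b1
  b9←b7: walk b7 to b1
  b0 → ∅
  b1 → {b1}
  b2 → {b4,b5,b7}
  b3 → {b4,b8}
  b4 → {b1,b5,b7,b9}
  b5 → {b7,b9}
  b6 → {b1,b9}
  b7 → {b8,b9}
  b8 → ∅
  b9 → ∅

DF(b1) = ["b1"]

Answer: ["b1"]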